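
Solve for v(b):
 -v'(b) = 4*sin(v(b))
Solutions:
 v(b) = -acos((-C1 - exp(8*b))/(C1 - exp(8*b))) + 2*pi
 v(b) = acos((-C1 - exp(8*b))/(C1 - exp(8*b)))


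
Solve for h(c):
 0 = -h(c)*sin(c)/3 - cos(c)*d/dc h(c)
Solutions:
 h(c) = C1*cos(c)^(1/3)


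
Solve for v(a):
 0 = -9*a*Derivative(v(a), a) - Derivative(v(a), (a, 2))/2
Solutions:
 v(a) = C1 + C2*erf(3*a)


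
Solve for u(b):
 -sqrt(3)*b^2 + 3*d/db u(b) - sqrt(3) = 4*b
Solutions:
 u(b) = C1 + sqrt(3)*b^3/9 + 2*b^2/3 + sqrt(3)*b/3


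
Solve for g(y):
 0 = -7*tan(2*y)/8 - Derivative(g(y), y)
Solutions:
 g(y) = C1 + 7*log(cos(2*y))/16


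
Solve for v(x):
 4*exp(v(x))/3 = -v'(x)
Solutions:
 v(x) = log(1/(C1 + 4*x)) + log(3)


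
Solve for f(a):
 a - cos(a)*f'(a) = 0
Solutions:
 f(a) = C1 + Integral(a/cos(a), a)


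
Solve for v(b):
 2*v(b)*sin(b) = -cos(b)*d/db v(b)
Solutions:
 v(b) = C1*cos(b)^2


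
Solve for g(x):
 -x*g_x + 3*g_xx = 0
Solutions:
 g(x) = C1 + C2*erfi(sqrt(6)*x/6)


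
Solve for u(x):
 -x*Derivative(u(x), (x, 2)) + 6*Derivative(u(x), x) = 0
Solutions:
 u(x) = C1 + C2*x^7


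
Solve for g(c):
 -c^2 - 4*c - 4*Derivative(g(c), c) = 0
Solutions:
 g(c) = C1 - c^3/12 - c^2/2


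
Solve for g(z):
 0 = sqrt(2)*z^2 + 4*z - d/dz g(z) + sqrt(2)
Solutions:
 g(z) = C1 + sqrt(2)*z^3/3 + 2*z^2 + sqrt(2)*z


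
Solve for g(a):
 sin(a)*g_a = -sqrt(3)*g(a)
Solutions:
 g(a) = C1*(cos(a) + 1)^(sqrt(3)/2)/(cos(a) - 1)^(sqrt(3)/2)


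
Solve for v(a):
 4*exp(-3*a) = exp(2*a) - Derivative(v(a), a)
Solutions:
 v(a) = C1 + exp(2*a)/2 + 4*exp(-3*a)/3


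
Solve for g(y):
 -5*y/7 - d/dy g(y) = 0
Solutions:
 g(y) = C1 - 5*y^2/14


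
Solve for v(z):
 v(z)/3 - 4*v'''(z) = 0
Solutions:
 v(z) = C3*exp(18^(1/3)*z/6) + (C1*sin(2^(1/3)*3^(1/6)*z/4) + C2*cos(2^(1/3)*3^(1/6)*z/4))*exp(-18^(1/3)*z/12)


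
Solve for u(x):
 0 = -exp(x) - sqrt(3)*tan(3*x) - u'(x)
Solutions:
 u(x) = C1 - exp(x) + sqrt(3)*log(cos(3*x))/3


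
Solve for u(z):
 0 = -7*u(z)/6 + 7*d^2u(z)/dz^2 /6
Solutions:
 u(z) = C1*exp(-z) + C2*exp(z)


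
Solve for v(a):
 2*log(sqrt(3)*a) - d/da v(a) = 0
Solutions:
 v(a) = C1 + 2*a*log(a) - 2*a + a*log(3)


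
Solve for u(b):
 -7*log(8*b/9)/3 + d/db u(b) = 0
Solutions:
 u(b) = C1 + 7*b*log(b)/3 - 14*b*log(3)/3 - 7*b/3 + 7*b*log(2)


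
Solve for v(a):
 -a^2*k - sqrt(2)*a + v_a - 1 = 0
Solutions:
 v(a) = C1 + a^3*k/3 + sqrt(2)*a^2/2 + a


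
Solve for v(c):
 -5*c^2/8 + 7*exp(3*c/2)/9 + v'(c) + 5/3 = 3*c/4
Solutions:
 v(c) = C1 + 5*c^3/24 + 3*c^2/8 - 5*c/3 - 14*exp(3*c/2)/27


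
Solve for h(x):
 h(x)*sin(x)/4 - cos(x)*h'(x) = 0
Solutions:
 h(x) = C1/cos(x)^(1/4)


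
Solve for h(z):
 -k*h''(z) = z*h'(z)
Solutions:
 h(z) = C1 + C2*sqrt(k)*erf(sqrt(2)*z*sqrt(1/k)/2)


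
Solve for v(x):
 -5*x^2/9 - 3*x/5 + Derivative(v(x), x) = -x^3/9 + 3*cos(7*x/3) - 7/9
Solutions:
 v(x) = C1 - x^4/36 + 5*x^3/27 + 3*x^2/10 - 7*x/9 + 9*sin(7*x/3)/7


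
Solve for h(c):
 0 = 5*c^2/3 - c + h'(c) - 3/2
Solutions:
 h(c) = C1 - 5*c^3/9 + c^2/2 + 3*c/2


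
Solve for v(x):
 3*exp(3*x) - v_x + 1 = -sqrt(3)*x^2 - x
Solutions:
 v(x) = C1 + sqrt(3)*x^3/3 + x^2/2 + x + exp(3*x)


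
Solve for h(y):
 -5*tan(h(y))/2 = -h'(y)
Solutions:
 h(y) = pi - asin(C1*exp(5*y/2))
 h(y) = asin(C1*exp(5*y/2))


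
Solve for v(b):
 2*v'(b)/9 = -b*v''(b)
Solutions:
 v(b) = C1 + C2*b^(7/9)


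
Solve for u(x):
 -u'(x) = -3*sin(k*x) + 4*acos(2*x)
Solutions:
 u(x) = C1 - 4*x*acos(2*x) + 2*sqrt(1 - 4*x^2) + 3*Piecewise((-cos(k*x)/k, Ne(k, 0)), (0, True))


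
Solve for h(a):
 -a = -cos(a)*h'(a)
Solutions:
 h(a) = C1 + Integral(a/cos(a), a)


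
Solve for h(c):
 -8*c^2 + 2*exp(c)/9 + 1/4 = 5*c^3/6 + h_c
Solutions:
 h(c) = C1 - 5*c^4/24 - 8*c^3/3 + c/4 + 2*exp(c)/9


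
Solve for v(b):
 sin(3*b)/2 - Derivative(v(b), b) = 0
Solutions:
 v(b) = C1 - cos(3*b)/6


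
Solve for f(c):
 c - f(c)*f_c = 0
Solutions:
 f(c) = -sqrt(C1 + c^2)
 f(c) = sqrt(C1 + c^2)


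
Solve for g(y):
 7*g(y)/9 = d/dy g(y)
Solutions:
 g(y) = C1*exp(7*y/9)


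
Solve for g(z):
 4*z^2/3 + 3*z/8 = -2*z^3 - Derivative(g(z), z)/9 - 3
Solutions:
 g(z) = C1 - 9*z^4/2 - 4*z^3 - 27*z^2/16 - 27*z


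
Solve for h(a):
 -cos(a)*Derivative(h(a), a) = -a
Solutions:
 h(a) = C1 + Integral(a/cos(a), a)


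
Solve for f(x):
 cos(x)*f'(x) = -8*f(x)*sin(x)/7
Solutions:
 f(x) = C1*cos(x)^(8/7)


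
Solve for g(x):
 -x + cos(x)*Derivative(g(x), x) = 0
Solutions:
 g(x) = C1 + Integral(x/cos(x), x)


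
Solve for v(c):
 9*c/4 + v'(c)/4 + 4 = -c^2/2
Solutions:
 v(c) = C1 - 2*c^3/3 - 9*c^2/2 - 16*c


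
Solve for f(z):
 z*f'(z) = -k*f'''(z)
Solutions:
 f(z) = C1 + Integral(C2*airyai(z*(-1/k)^(1/3)) + C3*airybi(z*(-1/k)^(1/3)), z)


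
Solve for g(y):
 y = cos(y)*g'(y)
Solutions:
 g(y) = C1 + Integral(y/cos(y), y)


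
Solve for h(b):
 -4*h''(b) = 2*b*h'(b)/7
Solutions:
 h(b) = C1 + C2*erf(sqrt(7)*b/14)


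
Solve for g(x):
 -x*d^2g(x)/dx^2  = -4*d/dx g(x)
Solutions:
 g(x) = C1 + C2*x^5


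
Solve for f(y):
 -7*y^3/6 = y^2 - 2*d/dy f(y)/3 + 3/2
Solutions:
 f(y) = C1 + 7*y^4/16 + y^3/2 + 9*y/4


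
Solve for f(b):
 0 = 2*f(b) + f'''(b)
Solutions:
 f(b) = C3*exp(-2^(1/3)*b) + (C1*sin(2^(1/3)*sqrt(3)*b/2) + C2*cos(2^(1/3)*sqrt(3)*b/2))*exp(2^(1/3)*b/2)


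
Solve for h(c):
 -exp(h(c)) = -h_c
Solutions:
 h(c) = log(-1/(C1 + c))


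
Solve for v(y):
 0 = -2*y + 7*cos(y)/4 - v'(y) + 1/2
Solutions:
 v(y) = C1 - y^2 + y/2 + 7*sin(y)/4


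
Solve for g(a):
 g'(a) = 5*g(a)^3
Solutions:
 g(a) = -sqrt(2)*sqrt(-1/(C1 + 5*a))/2
 g(a) = sqrt(2)*sqrt(-1/(C1 + 5*a))/2


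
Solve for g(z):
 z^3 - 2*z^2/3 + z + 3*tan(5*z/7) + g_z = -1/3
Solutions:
 g(z) = C1 - z^4/4 + 2*z^3/9 - z^2/2 - z/3 + 21*log(cos(5*z/7))/5


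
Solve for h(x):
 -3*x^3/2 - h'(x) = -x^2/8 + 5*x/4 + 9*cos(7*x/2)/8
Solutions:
 h(x) = C1 - 3*x^4/8 + x^3/24 - 5*x^2/8 - 9*sin(7*x/2)/28


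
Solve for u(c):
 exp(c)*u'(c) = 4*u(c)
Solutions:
 u(c) = C1*exp(-4*exp(-c))


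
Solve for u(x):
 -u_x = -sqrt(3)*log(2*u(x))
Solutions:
 -sqrt(3)*Integral(1/(log(_y) + log(2)), (_y, u(x)))/3 = C1 - x


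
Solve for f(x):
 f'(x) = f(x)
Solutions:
 f(x) = C1*exp(x)


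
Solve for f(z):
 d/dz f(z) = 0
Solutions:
 f(z) = C1


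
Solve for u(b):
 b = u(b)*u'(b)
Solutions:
 u(b) = -sqrt(C1 + b^2)
 u(b) = sqrt(C1 + b^2)


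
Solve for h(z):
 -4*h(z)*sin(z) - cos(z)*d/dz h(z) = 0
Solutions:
 h(z) = C1*cos(z)^4


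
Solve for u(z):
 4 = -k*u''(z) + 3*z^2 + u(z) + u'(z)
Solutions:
 u(z) = C1*exp(z*(1 - sqrt(4*k + 1))/(2*k)) + C2*exp(z*(sqrt(4*k + 1) + 1)/(2*k)) - 6*k - 3*z^2 + 6*z - 2


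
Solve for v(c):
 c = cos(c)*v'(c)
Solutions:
 v(c) = C1 + Integral(c/cos(c), c)


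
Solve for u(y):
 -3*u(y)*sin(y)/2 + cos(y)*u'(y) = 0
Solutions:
 u(y) = C1/cos(y)^(3/2)


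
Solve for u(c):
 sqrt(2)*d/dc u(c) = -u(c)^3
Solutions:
 u(c) = -sqrt(-1/(C1 - sqrt(2)*c))
 u(c) = sqrt(-1/(C1 - sqrt(2)*c))


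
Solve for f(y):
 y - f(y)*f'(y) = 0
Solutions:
 f(y) = -sqrt(C1 + y^2)
 f(y) = sqrt(C1 + y^2)


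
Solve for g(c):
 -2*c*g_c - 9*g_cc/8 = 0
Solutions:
 g(c) = C1 + C2*erf(2*sqrt(2)*c/3)


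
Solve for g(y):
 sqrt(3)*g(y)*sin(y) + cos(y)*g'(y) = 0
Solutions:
 g(y) = C1*cos(y)^(sqrt(3))


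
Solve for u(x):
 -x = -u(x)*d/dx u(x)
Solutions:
 u(x) = -sqrt(C1 + x^2)
 u(x) = sqrt(C1 + x^2)


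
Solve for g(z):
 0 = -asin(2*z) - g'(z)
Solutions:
 g(z) = C1 - z*asin(2*z) - sqrt(1 - 4*z^2)/2


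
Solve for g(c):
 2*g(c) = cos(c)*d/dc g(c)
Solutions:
 g(c) = C1*(sin(c) + 1)/(sin(c) - 1)


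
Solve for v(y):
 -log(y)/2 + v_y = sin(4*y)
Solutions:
 v(y) = C1 + y*log(y)/2 - y/2 - cos(4*y)/4


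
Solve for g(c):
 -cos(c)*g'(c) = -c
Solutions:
 g(c) = C1 + Integral(c/cos(c), c)


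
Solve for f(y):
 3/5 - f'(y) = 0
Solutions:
 f(y) = C1 + 3*y/5


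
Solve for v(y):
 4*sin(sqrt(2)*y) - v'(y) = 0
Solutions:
 v(y) = C1 - 2*sqrt(2)*cos(sqrt(2)*y)


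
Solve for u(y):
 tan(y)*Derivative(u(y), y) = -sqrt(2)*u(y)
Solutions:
 u(y) = C1/sin(y)^(sqrt(2))


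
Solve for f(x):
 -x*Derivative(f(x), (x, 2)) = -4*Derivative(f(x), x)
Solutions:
 f(x) = C1 + C2*x^5


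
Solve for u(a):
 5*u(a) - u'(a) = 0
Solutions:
 u(a) = C1*exp(5*a)


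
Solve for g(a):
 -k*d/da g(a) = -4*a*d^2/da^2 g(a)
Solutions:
 g(a) = C1 + a^(re(k)/4 + 1)*(C2*sin(log(a)*Abs(im(k))/4) + C3*cos(log(a)*im(k)/4))


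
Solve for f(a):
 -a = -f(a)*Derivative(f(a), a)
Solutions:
 f(a) = -sqrt(C1 + a^2)
 f(a) = sqrt(C1 + a^2)


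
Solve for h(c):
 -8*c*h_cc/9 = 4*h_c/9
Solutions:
 h(c) = C1 + C2*sqrt(c)


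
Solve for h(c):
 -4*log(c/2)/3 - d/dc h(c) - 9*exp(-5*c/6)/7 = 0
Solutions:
 h(c) = C1 - 4*c*log(c)/3 + 4*c*(log(2) + 1)/3 + 54*exp(-5*c/6)/35


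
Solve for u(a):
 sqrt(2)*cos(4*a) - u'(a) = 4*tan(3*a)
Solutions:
 u(a) = C1 + 4*log(cos(3*a))/3 + sqrt(2)*sin(4*a)/4


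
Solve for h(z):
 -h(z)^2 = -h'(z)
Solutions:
 h(z) = -1/(C1 + z)


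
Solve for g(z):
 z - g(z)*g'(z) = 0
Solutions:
 g(z) = -sqrt(C1 + z^2)
 g(z) = sqrt(C1 + z^2)


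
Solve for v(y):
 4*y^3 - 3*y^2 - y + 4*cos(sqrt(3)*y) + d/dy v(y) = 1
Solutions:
 v(y) = C1 - y^4 + y^3 + y^2/2 + y - 4*sqrt(3)*sin(sqrt(3)*y)/3


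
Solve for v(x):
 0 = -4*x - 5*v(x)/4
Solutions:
 v(x) = -16*x/5


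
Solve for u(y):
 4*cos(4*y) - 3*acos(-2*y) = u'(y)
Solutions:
 u(y) = C1 - 3*y*acos(-2*y) - 3*sqrt(1 - 4*y^2)/2 + sin(4*y)


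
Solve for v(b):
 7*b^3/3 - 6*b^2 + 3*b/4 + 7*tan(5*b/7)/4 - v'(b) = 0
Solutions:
 v(b) = C1 + 7*b^4/12 - 2*b^3 + 3*b^2/8 - 49*log(cos(5*b/7))/20


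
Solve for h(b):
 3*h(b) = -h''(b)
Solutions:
 h(b) = C1*sin(sqrt(3)*b) + C2*cos(sqrt(3)*b)


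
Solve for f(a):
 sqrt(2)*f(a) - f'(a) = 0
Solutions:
 f(a) = C1*exp(sqrt(2)*a)


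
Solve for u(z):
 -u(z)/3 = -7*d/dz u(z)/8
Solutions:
 u(z) = C1*exp(8*z/21)


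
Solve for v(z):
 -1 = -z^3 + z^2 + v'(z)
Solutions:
 v(z) = C1 + z^4/4 - z^3/3 - z


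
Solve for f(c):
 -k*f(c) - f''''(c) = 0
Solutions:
 f(c) = C1*exp(-c*(-k)^(1/4)) + C2*exp(c*(-k)^(1/4)) + C3*exp(-I*c*(-k)^(1/4)) + C4*exp(I*c*(-k)^(1/4))


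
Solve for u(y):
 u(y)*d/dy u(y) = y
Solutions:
 u(y) = -sqrt(C1 + y^2)
 u(y) = sqrt(C1 + y^2)


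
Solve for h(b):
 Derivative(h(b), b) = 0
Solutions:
 h(b) = C1


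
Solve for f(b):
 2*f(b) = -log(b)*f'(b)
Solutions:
 f(b) = C1*exp(-2*li(b))


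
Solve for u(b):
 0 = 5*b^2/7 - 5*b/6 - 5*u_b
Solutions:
 u(b) = C1 + b^3/21 - b^2/12


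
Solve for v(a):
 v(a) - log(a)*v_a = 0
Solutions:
 v(a) = C1*exp(li(a))


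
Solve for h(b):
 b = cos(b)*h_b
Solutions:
 h(b) = C1 + Integral(b/cos(b), b)


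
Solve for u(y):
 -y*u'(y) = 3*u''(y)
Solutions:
 u(y) = C1 + C2*erf(sqrt(6)*y/6)


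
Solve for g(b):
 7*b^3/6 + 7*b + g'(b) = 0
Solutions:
 g(b) = C1 - 7*b^4/24 - 7*b^2/2


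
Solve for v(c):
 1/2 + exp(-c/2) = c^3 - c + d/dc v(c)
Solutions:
 v(c) = C1 - c^4/4 + c^2/2 + c/2 - 2*exp(-c/2)


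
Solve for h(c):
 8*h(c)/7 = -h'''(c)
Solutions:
 h(c) = C3*exp(-2*7^(2/3)*c/7) + (C1*sin(sqrt(3)*7^(2/3)*c/7) + C2*cos(sqrt(3)*7^(2/3)*c/7))*exp(7^(2/3)*c/7)


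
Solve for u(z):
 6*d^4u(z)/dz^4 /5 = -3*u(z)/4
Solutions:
 u(z) = (C1*sin(2^(3/4)*5^(1/4)*z/4) + C2*cos(2^(3/4)*5^(1/4)*z/4))*exp(-2^(3/4)*5^(1/4)*z/4) + (C3*sin(2^(3/4)*5^(1/4)*z/4) + C4*cos(2^(3/4)*5^(1/4)*z/4))*exp(2^(3/4)*5^(1/4)*z/4)


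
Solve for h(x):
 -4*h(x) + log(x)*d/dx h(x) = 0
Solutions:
 h(x) = C1*exp(4*li(x))


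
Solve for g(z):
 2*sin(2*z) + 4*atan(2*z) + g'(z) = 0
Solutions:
 g(z) = C1 - 4*z*atan(2*z) + log(4*z^2 + 1) + cos(2*z)


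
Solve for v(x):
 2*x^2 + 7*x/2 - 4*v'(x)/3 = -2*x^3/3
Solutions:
 v(x) = C1 + x^4/8 + x^3/2 + 21*x^2/16


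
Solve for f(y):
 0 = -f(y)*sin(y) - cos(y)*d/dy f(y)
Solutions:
 f(y) = C1*cos(y)


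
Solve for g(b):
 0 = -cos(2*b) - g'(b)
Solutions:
 g(b) = C1 - sin(2*b)/2


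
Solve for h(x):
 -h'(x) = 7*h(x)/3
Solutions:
 h(x) = C1*exp(-7*x/3)


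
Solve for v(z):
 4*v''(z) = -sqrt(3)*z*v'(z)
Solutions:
 v(z) = C1 + C2*erf(sqrt(2)*3^(1/4)*z/4)


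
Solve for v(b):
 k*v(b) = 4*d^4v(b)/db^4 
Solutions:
 v(b) = C1*exp(-sqrt(2)*b*k^(1/4)/2) + C2*exp(sqrt(2)*b*k^(1/4)/2) + C3*exp(-sqrt(2)*I*b*k^(1/4)/2) + C4*exp(sqrt(2)*I*b*k^(1/4)/2)


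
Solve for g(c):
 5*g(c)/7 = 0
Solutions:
 g(c) = 0


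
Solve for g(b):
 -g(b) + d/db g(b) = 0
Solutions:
 g(b) = C1*exp(b)


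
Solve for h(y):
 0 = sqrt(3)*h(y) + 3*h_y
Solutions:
 h(y) = C1*exp(-sqrt(3)*y/3)


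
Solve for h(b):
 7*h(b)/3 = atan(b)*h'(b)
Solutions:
 h(b) = C1*exp(7*Integral(1/atan(b), b)/3)


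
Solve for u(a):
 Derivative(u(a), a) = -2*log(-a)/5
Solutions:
 u(a) = C1 - 2*a*log(-a)/5 + 2*a/5


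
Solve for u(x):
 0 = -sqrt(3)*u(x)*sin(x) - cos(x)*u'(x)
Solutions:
 u(x) = C1*cos(x)^(sqrt(3))


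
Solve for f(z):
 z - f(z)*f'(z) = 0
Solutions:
 f(z) = -sqrt(C1 + z^2)
 f(z) = sqrt(C1 + z^2)


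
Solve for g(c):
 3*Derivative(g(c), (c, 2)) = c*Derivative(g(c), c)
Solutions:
 g(c) = C1 + C2*erfi(sqrt(6)*c/6)


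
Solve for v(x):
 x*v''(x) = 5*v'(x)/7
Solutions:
 v(x) = C1 + C2*x^(12/7)


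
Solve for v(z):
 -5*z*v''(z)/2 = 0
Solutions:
 v(z) = C1 + C2*z


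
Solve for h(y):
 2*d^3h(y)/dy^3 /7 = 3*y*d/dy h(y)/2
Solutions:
 h(y) = C1 + Integral(C2*airyai(42^(1/3)*y/2) + C3*airybi(42^(1/3)*y/2), y)


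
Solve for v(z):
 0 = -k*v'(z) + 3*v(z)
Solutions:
 v(z) = C1*exp(3*z/k)


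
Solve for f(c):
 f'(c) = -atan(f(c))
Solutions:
 Integral(1/atan(_y), (_y, f(c))) = C1 - c


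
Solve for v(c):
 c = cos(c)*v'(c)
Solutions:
 v(c) = C1 + Integral(c/cos(c), c)


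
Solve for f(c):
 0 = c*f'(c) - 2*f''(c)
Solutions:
 f(c) = C1 + C2*erfi(c/2)


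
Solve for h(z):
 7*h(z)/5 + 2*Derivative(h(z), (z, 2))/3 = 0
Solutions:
 h(z) = C1*sin(sqrt(210)*z/10) + C2*cos(sqrt(210)*z/10)


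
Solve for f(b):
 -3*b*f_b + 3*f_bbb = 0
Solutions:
 f(b) = C1 + Integral(C2*airyai(b) + C3*airybi(b), b)


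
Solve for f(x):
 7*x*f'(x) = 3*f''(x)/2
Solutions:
 f(x) = C1 + C2*erfi(sqrt(21)*x/3)


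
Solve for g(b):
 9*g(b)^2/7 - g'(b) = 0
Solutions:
 g(b) = -7/(C1 + 9*b)


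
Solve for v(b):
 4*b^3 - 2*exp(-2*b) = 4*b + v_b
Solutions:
 v(b) = C1 + b^4 - 2*b^2 + exp(-2*b)


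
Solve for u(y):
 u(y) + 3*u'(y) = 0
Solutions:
 u(y) = C1*exp(-y/3)


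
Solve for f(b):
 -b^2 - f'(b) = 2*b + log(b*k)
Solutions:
 f(b) = C1 - b^3/3 - b^2 - b*log(b*k) + b


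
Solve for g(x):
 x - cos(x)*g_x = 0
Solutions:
 g(x) = C1 + Integral(x/cos(x), x)


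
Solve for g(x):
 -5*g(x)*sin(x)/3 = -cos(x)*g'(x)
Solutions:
 g(x) = C1/cos(x)^(5/3)


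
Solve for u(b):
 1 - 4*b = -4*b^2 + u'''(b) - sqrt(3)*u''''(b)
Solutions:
 u(b) = C1 + C2*b + C3*b^2 + C4*exp(sqrt(3)*b/3) + b^5/15 + b^4*(-1 + 2*sqrt(3))/6 + b^3*(25 - 4*sqrt(3))/6


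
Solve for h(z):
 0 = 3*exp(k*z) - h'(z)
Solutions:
 h(z) = C1 + 3*exp(k*z)/k


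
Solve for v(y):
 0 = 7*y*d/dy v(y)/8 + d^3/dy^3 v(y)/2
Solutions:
 v(y) = C1 + Integral(C2*airyai(-14^(1/3)*y/2) + C3*airybi(-14^(1/3)*y/2), y)


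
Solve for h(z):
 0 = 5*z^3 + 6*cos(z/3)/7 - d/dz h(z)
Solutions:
 h(z) = C1 + 5*z^4/4 + 18*sin(z/3)/7


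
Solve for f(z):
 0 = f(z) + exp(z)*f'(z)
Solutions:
 f(z) = C1*exp(exp(-z))


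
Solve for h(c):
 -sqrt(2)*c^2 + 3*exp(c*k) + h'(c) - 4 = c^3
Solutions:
 h(c) = C1 + c^4/4 + sqrt(2)*c^3/3 + 4*c - 3*exp(c*k)/k


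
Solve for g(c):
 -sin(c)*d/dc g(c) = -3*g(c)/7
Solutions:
 g(c) = C1*(cos(c) - 1)^(3/14)/(cos(c) + 1)^(3/14)


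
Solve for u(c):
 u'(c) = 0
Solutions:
 u(c) = C1


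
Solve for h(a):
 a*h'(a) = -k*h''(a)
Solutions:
 h(a) = C1 + C2*sqrt(k)*erf(sqrt(2)*a*sqrt(1/k)/2)


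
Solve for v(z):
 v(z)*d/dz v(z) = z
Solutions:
 v(z) = -sqrt(C1 + z^2)
 v(z) = sqrt(C1 + z^2)


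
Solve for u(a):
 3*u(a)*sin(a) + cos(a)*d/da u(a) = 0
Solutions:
 u(a) = C1*cos(a)^3


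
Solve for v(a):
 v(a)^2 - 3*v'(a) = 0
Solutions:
 v(a) = -3/(C1 + a)


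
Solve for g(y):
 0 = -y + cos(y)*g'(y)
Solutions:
 g(y) = C1 + Integral(y/cos(y), y)


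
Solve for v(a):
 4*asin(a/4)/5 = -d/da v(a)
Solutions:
 v(a) = C1 - 4*a*asin(a/4)/5 - 4*sqrt(16 - a^2)/5


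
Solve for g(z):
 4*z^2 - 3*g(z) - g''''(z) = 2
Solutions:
 g(z) = 4*z^2/3 + (C1*sin(sqrt(2)*3^(1/4)*z/2) + C2*cos(sqrt(2)*3^(1/4)*z/2))*exp(-sqrt(2)*3^(1/4)*z/2) + (C3*sin(sqrt(2)*3^(1/4)*z/2) + C4*cos(sqrt(2)*3^(1/4)*z/2))*exp(sqrt(2)*3^(1/4)*z/2) - 2/3


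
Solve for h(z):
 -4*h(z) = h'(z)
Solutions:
 h(z) = C1*exp(-4*z)


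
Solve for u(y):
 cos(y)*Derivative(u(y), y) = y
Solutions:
 u(y) = C1 + Integral(y/cos(y), y)


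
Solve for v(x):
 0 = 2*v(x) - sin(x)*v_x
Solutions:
 v(x) = C1*(cos(x) - 1)/(cos(x) + 1)


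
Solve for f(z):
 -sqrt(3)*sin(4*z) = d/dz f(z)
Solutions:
 f(z) = C1 + sqrt(3)*cos(4*z)/4


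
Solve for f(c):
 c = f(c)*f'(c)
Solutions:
 f(c) = -sqrt(C1 + c^2)
 f(c) = sqrt(C1 + c^2)


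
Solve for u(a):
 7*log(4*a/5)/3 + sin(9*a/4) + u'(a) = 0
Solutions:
 u(a) = C1 - 7*a*log(a)/3 - 5*a*log(2) + a*log(10)/3 + 7*a/3 + 2*a*log(5) + 4*cos(9*a/4)/9


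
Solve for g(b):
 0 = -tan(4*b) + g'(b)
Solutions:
 g(b) = C1 - log(cos(4*b))/4


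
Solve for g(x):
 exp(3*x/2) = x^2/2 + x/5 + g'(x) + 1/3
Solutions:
 g(x) = C1 - x^3/6 - x^2/10 - x/3 + 2*exp(3*x/2)/3


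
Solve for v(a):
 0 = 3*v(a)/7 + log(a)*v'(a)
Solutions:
 v(a) = C1*exp(-3*li(a)/7)


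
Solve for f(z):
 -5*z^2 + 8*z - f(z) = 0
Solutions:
 f(z) = z*(8 - 5*z)


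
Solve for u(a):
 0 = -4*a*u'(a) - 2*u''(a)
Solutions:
 u(a) = C1 + C2*erf(a)


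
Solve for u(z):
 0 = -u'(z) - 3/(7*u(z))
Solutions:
 u(z) = -sqrt(C1 - 42*z)/7
 u(z) = sqrt(C1 - 42*z)/7


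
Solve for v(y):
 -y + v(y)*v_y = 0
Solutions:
 v(y) = -sqrt(C1 + y^2)
 v(y) = sqrt(C1 + y^2)


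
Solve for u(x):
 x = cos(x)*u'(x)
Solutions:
 u(x) = C1 + Integral(x/cos(x), x)


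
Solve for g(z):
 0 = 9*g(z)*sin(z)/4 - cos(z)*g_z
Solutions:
 g(z) = C1/cos(z)^(9/4)


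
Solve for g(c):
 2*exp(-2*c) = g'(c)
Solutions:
 g(c) = C1 - exp(-2*c)


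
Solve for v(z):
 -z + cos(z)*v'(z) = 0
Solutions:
 v(z) = C1 + Integral(z/cos(z), z)


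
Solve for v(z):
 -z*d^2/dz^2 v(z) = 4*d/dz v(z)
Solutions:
 v(z) = C1 + C2/z^3


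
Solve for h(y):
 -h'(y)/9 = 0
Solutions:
 h(y) = C1


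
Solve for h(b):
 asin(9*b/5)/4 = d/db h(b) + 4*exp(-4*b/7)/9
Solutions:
 h(b) = C1 + b*asin(9*b/5)/4 + sqrt(25 - 81*b^2)/36 + 7*exp(-4*b/7)/9


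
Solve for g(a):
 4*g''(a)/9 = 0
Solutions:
 g(a) = C1 + C2*a


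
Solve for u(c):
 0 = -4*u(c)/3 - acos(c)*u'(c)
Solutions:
 u(c) = C1*exp(-4*Integral(1/acos(c), c)/3)


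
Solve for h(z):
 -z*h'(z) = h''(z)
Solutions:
 h(z) = C1 + C2*erf(sqrt(2)*z/2)


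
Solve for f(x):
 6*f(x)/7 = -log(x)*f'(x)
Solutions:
 f(x) = C1*exp(-6*li(x)/7)


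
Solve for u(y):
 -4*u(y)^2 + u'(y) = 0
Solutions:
 u(y) = -1/(C1 + 4*y)


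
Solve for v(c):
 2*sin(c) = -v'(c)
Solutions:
 v(c) = C1 + 2*cos(c)


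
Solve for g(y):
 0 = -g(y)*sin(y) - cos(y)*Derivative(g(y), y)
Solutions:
 g(y) = C1*cos(y)


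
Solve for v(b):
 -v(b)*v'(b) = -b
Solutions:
 v(b) = -sqrt(C1 + b^2)
 v(b) = sqrt(C1 + b^2)


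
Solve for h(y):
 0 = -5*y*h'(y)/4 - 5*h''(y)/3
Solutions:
 h(y) = C1 + C2*erf(sqrt(6)*y/4)


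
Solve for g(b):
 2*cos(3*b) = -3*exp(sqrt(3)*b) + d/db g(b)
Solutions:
 g(b) = C1 + sqrt(3)*exp(sqrt(3)*b) + 2*sin(3*b)/3


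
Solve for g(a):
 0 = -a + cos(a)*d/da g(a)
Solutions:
 g(a) = C1 + Integral(a/cos(a), a)


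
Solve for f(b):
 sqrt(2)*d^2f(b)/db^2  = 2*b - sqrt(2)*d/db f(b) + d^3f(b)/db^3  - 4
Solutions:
 f(b) = C1 + C2*exp(sqrt(2)*b*(1 - sqrt(1 + 2*sqrt(2)))/2) + C3*exp(sqrt(2)*b*(1 + sqrt(1 + 2*sqrt(2)))/2) + sqrt(2)*b^2/2 - 3*sqrt(2)*b


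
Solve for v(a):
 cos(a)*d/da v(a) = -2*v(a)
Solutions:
 v(a) = C1*(sin(a) - 1)/(sin(a) + 1)


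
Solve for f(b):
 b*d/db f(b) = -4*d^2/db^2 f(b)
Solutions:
 f(b) = C1 + C2*erf(sqrt(2)*b/4)


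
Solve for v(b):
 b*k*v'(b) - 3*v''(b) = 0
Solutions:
 v(b) = Piecewise((-sqrt(6)*sqrt(pi)*C1*erf(sqrt(6)*b*sqrt(-k)/6)/(2*sqrt(-k)) - C2, (k > 0) | (k < 0)), (-C1*b - C2, True))


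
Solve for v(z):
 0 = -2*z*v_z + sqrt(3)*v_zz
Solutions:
 v(z) = C1 + C2*erfi(3^(3/4)*z/3)


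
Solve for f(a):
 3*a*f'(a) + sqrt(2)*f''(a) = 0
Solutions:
 f(a) = C1 + C2*erf(2^(1/4)*sqrt(3)*a/2)


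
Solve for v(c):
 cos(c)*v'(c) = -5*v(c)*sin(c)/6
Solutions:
 v(c) = C1*cos(c)^(5/6)


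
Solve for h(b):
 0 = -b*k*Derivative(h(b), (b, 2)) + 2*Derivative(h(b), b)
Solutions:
 h(b) = C1 + b^(((re(k) + 2)*re(k) + im(k)^2)/(re(k)^2 + im(k)^2))*(C2*sin(2*log(b)*Abs(im(k))/(re(k)^2 + im(k)^2)) + C3*cos(2*log(b)*im(k)/(re(k)^2 + im(k)^2)))


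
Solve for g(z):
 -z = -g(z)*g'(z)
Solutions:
 g(z) = -sqrt(C1 + z^2)
 g(z) = sqrt(C1 + z^2)


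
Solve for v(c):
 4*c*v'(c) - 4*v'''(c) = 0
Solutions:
 v(c) = C1 + Integral(C2*airyai(c) + C3*airybi(c), c)


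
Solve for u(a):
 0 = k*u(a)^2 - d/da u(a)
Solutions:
 u(a) = -1/(C1 + a*k)


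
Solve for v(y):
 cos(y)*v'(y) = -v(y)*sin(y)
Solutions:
 v(y) = C1*cos(y)


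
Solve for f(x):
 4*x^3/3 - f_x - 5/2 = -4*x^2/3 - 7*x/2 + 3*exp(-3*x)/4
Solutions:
 f(x) = C1 + x^4/3 + 4*x^3/9 + 7*x^2/4 - 5*x/2 + exp(-3*x)/4


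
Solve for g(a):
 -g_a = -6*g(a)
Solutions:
 g(a) = C1*exp(6*a)


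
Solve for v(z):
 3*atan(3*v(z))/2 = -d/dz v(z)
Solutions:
 Integral(1/atan(3*_y), (_y, v(z))) = C1 - 3*z/2


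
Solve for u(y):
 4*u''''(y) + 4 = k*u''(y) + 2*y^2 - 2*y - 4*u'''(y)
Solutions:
 u(y) = C1 + C2*y + C3*exp(y*(sqrt(k + 1) - 1)/2) + C4*exp(-y*(sqrt(k + 1) + 1)/2) - y^4/(6*k) + y^3*(1 - 8/k)/(3*k) + 2*y^2*(1 - 2/k - 16/k^2)/k


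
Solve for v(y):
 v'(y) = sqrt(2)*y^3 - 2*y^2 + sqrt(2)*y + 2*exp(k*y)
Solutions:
 v(y) = C1 + sqrt(2)*y^4/4 - 2*y^3/3 + sqrt(2)*y^2/2 + 2*exp(k*y)/k


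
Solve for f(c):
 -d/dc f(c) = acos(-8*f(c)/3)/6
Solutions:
 Integral(1/acos(-8*_y/3), (_y, f(c))) = C1 - c/6


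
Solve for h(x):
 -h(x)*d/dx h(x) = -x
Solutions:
 h(x) = -sqrt(C1 + x^2)
 h(x) = sqrt(C1 + x^2)


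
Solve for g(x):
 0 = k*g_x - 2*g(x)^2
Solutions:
 g(x) = -k/(C1*k + 2*x)


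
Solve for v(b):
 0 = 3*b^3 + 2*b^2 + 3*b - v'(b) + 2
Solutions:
 v(b) = C1 + 3*b^4/4 + 2*b^3/3 + 3*b^2/2 + 2*b


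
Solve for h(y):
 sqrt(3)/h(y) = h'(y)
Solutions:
 h(y) = -sqrt(C1 + 2*sqrt(3)*y)
 h(y) = sqrt(C1 + 2*sqrt(3)*y)


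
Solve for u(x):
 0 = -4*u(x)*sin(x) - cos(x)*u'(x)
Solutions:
 u(x) = C1*cos(x)^4


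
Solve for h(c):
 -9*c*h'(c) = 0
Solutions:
 h(c) = C1


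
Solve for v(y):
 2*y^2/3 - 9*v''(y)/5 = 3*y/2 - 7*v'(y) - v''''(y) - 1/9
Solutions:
 v(y) = C1 + C2*exp(y*(6*50^(1/3)/(sqrt(30085) + 175)^(1/3) + 20^(1/3)*(sqrt(30085) + 175)^(1/3))/20)*sin(sqrt(3)*y*(-20^(1/3)*(sqrt(30085) + 175)^(1/3) + 6*50^(1/3)/(sqrt(30085) + 175)^(1/3))/20) + C3*exp(y*(6*50^(1/3)/(sqrt(30085) + 175)^(1/3) + 20^(1/3)*(sqrt(30085) + 175)^(1/3))/20)*cos(sqrt(3)*y*(-20^(1/3)*(sqrt(30085) + 175)^(1/3) + 6*50^(1/3)/(sqrt(30085) + 175)^(1/3))/20) + C4*exp(-y*(6*50^(1/3)/(sqrt(30085) + 175)^(1/3) + 20^(1/3)*(sqrt(30085) + 175)^(1/3))/10) - 2*y^3/63 + 81*y^2/980 + 4111*y/154350


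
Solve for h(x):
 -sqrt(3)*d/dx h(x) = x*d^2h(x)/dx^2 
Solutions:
 h(x) = C1 + C2*x^(1 - sqrt(3))


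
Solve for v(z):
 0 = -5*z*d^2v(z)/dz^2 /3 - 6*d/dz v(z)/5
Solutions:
 v(z) = C1 + C2*z^(7/25)


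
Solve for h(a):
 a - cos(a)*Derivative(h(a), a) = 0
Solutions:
 h(a) = C1 + Integral(a/cos(a), a)


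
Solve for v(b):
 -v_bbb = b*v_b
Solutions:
 v(b) = C1 + Integral(C2*airyai(-b) + C3*airybi(-b), b)


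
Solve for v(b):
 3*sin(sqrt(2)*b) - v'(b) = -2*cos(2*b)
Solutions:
 v(b) = C1 + sin(2*b) - 3*sqrt(2)*cos(sqrt(2)*b)/2


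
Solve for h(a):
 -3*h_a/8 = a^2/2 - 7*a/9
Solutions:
 h(a) = C1 - 4*a^3/9 + 28*a^2/27


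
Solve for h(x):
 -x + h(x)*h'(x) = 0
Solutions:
 h(x) = -sqrt(C1 + x^2)
 h(x) = sqrt(C1 + x^2)


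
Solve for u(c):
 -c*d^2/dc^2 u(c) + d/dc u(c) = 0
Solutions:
 u(c) = C1 + C2*c^2


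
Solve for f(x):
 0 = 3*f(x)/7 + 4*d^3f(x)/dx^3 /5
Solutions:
 f(x) = C3*exp(-1470^(1/3)*x/14) + (C1*sin(3^(5/6)*490^(1/3)*x/28) + C2*cos(3^(5/6)*490^(1/3)*x/28))*exp(1470^(1/3)*x/28)


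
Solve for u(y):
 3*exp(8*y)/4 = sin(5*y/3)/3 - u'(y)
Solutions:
 u(y) = C1 - 3*exp(8*y)/32 - cos(5*y/3)/5


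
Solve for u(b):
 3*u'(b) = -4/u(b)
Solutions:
 u(b) = -sqrt(C1 - 24*b)/3
 u(b) = sqrt(C1 - 24*b)/3


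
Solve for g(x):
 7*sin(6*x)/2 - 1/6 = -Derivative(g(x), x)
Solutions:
 g(x) = C1 + x/6 + 7*cos(6*x)/12


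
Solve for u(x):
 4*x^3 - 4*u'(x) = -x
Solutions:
 u(x) = C1 + x^4/4 + x^2/8


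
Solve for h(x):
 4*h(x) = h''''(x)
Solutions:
 h(x) = C1*exp(-sqrt(2)*x) + C2*exp(sqrt(2)*x) + C3*sin(sqrt(2)*x) + C4*cos(sqrt(2)*x)


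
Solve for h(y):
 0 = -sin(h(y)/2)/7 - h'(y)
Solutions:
 y/7 + log(cos(h(y)/2) - 1) - log(cos(h(y)/2) + 1) = C1


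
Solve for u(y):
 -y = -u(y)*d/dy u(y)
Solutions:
 u(y) = -sqrt(C1 + y^2)
 u(y) = sqrt(C1 + y^2)


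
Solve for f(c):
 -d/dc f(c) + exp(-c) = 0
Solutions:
 f(c) = C1 - exp(-c)


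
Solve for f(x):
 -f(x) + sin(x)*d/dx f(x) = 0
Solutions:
 f(x) = C1*sqrt(cos(x) - 1)/sqrt(cos(x) + 1)


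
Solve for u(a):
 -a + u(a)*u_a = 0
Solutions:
 u(a) = -sqrt(C1 + a^2)
 u(a) = sqrt(C1 + a^2)


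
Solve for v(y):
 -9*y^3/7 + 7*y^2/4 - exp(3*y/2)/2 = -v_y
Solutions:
 v(y) = C1 + 9*y^4/28 - 7*y^3/12 + exp(3*y/2)/3


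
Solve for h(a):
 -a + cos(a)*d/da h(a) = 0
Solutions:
 h(a) = C1 + Integral(a/cos(a), a)


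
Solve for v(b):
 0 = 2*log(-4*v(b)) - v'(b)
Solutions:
 -Integral(1/(log(-_y) + 2*log(2)), (_y, v(b)))/2 = C1 - b


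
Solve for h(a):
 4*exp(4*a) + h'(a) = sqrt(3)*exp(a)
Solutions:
 h(a) = C1 - exp(4*a) + sqrt(3)*exp(a)


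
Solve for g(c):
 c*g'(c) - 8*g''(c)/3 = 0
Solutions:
 g(c) = C1 + C2*erfi(sqrt(3)*c/4)


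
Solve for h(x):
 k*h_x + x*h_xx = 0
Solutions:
 h(x) = C1 + x^(1 - re(k))*(C2*sin(log(x)*Abs(im(k))) + C3*cos(log(x)*im(k)))


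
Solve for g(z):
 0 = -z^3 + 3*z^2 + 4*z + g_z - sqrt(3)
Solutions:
 g(z) = C1 + z^4/4 - z^3 - 2*z^2 + sqrt(3)*z


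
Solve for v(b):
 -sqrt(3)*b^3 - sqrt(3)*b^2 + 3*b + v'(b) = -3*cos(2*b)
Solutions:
 v(b) = C1 + sqrt(3)*b^4/4 + sqrt(3)*b^3/3 - 3*b^2/2 - 3*sin(2*b)/2


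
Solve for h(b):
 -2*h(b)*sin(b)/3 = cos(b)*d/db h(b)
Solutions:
 h(b) = C1*cos(b)^(2/3)


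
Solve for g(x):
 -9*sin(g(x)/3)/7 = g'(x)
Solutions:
 9*x/7 + 3*log(cos(g(x)/3) - 1)/2 - 3*log(cos(g(x)/3) + 1)/2 = C1


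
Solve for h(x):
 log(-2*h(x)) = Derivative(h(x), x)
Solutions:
 -Integral(1/(log(-_y) + log(2)), (_y, h(x))) = C1 - x


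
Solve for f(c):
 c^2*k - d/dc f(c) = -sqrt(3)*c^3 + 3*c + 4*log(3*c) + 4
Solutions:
 f(c) = C1 + sqrt(3)*c^4/4 + c^3*k/3 - 3*c^2/2 - 4*c*log(c) - c*log(81)


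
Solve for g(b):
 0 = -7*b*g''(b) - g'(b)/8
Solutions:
 g(b) = C1 + C2*b^(55/56)


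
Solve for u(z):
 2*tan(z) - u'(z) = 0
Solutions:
 u(z) = C1 - 2*log(cos(z))


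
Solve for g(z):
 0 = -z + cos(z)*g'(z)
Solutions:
 g(z) = C1 + Integral(z/cos(z), z)


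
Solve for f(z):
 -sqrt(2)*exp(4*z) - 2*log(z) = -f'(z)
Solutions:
 f(z) = C1 + 2*z*log(z) - 2*z + sqrt(2)*exp(4*z)/4


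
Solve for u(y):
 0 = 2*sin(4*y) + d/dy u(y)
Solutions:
 u(y) = C1 + cos(4*y)/2


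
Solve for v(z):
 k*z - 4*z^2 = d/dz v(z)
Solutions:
 v(z) = C1 + k*z^2/2 - 4*z^3/3


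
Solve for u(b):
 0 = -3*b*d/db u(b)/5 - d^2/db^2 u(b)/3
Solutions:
 u(b) = C1 + C2*erf(3*sqrt(10)*b/10)


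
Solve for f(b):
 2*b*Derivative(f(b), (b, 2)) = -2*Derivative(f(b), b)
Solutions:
 f(b) = C1 + C2*log(b)


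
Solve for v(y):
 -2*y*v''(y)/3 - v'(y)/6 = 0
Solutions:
 v(y) = C1 + C2*y^(3/4)


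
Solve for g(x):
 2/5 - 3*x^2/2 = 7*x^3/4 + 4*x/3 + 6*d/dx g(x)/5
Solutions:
 g(x) = C1 - 35*x^4/96 - 5*x^3/12 - 5*x^2/9 + x/3


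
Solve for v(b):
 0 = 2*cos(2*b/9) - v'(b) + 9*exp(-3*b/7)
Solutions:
 v(b) = C1 + 9*sin(2*b/9) - 21*exp(-3*b/7)


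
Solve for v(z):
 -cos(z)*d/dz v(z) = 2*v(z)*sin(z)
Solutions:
 v(z) = C1*cos(z)^2


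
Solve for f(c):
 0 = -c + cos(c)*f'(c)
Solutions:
 f(c) = C1 + Integral(c/cos(c), c)


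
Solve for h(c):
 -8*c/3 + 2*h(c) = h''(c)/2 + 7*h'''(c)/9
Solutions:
 h(c) = C1*exp(-c*(3*3^(1/3)/(28*sqrt(193) + 389)^(1/3) + 6 + 3^(2/3)*(28*sqrt(193) + 389)^(1/3))/28)*sin(3*3^(1/6)*c*(-(28*sqrt(193) + 389)^(1/3) + 3^(2/3)/(28*sqrt(193) + 389)^(1/3))/28) + C2*exp(-c*(3*3^(1/3)/(28*sqrt(193) + 389)^(1/3) + 6 + 3^(2/3)*(28*sqrt(193) + 389)^(1/3))/28)*cos(3*3^(1/6)*c*(-(28*sqrt(193) + 389)^(1/3) + 3^(2/3)/(28*sqrt(193) + 389)^(1/3))/28) + C3*exp(c*(-3 + 3*3^(1/3)/(28*sqrt(193) + 389)^(1/3) + 3^(2/3)*(28*sqrt(193) + 389)^(1/3))/14) + 4*c/3


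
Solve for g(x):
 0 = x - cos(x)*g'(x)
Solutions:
 g(x) = C1 + Integral(x/cos(x), x)


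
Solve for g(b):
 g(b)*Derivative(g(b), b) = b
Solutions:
 g(b) = -sqrt(C1 + b^2)
 g(b) = sqrt(C1 + b^2)


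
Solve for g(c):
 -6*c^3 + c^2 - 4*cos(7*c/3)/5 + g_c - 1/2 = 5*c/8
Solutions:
 g(c) = C1 + 3*c^4/2 - c^3/3 + 5*c^2/16 + c/2 + 12*sin(7*c/3)/35


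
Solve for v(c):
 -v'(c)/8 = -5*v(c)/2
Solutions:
 v(c) = C1*exp(20*c)


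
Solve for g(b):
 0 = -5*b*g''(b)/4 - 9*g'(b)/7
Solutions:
 g(b) = C1 + C2/b^(1/35)


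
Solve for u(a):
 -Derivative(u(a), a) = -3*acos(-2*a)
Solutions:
 u(a) = C1 + 3*a*acos(-2*a) + 3*sqrt(1 - 4*a^2)/2


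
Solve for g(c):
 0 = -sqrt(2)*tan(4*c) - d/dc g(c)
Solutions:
 g(c) = C1 + sqrt(2)*log(cos(4*c))/4


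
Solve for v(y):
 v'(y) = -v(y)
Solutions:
 v(y) = C1*exp(-y)


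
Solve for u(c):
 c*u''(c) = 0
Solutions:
 u(c) = C1 + C2*c


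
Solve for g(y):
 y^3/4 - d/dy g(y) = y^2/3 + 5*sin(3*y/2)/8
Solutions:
 g(y) = C1 + y^4/16 - y^3/9 + 5*cos(3*y/2)/12


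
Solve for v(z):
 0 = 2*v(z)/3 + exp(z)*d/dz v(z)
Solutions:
 v(z) = C1*exp(2*exp(-z)/3)


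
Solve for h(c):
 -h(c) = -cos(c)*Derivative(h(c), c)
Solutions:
 h(c) = C1*sqrt(sin(c) + 1)/sqrt(sin(c) - 1)


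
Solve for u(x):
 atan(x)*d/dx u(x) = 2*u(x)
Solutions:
 u(x) = C1*exp(2*Integral(1/atan(x), x))


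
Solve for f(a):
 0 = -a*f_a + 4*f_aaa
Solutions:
 f(a) = C1 + Integral(C2*airyai(2^(1/3)*a/2) + C3*airybi(2^(1/3)*a/2), a)


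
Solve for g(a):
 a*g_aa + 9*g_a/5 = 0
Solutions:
 g(a) = C1 + C2/a^(4/5)


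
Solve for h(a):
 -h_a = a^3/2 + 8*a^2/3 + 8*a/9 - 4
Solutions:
 h(a) = C1 - a^4/8 - 8*a^3/9 - 4*a^2/9 + 4*a


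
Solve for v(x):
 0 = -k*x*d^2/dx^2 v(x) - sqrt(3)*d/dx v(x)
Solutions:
 v(x) = C1 + x^(((re(k) - sqrt(3))*re(k) + im(k)^2)/(re(k)^2 + im(k)^2))*(C2*sin(sqrt(3)*log(x)*Abs(im(k))/(re(k)^2 + im(k)^2)) + C3*cos(sqrt(3)*log(x)*im(k)/(re(k)^2 + im(k)^2)))


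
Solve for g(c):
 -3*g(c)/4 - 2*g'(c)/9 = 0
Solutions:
 g(c) = C1*exp(-27*c/8)


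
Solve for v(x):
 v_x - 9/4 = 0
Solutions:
 v(x) = C1 + 9*x/4


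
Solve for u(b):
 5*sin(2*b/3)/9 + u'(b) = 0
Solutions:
 u(b) = C1 + 5*cos(2*b/3)/6


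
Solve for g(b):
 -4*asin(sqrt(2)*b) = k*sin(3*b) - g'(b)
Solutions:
 g(b) = C1 + 4*b*asin(sqrt(2)*b) - k*cos(3*b)/3 + 2*sqrt(2)*sqrt(1 - 2*b^2)


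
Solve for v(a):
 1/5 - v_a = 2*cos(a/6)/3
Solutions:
 v(a) = C1 + a/5 - 4*sin(a/6)


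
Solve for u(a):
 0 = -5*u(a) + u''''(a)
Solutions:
 u(a) = C1*exp(-5^(1/4)*a) + C2*exp(5^(1/4)*a) + C3*sin(5^(1/4)*a) + C4*cos(5^(1/4)*a)


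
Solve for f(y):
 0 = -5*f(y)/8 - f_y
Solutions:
 f(y) = C1*exp(-5*y/8)


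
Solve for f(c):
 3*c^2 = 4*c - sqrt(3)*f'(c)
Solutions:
 f(c) = C1 - sqrt(3)*c^3/3 + 2*sqrt(3)*c^2/3


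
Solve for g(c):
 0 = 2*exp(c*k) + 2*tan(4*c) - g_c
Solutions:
 g(c) = C1 + 2*Piecewise((exp(c*k)/k, Ne(k, 0)), (c, True)) - log(cos(4*c))/2


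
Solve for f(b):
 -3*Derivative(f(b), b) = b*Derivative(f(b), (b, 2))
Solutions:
 f(b) = C1 + C2/b^2


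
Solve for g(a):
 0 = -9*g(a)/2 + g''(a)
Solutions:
 g(a) = C1*exp(-3*sqrt(2)*a/2) + C2*exp(3*sqrt(2)*a/2)


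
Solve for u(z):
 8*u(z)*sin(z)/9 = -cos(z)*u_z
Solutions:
 u(z) = C1*cos(z)^(8/9)


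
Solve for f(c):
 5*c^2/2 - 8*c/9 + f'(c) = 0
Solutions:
 f(c) = C1 - 5*c^3/6 + 4*c^2/9


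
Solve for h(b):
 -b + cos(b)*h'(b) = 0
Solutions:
 h(b) = C1 + Integral(b/cos(b), b)


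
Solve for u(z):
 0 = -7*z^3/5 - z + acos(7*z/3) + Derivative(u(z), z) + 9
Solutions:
 u(z) = C1 + 7*z^4/20 + z^2/2 - z*acos(7*z/3) - 9*z + sqrt(9 - 49*z^2)/7


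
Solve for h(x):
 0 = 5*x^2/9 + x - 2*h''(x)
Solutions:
 h(x) = C1 + C2*x + 5*x^4/216 + x^3/12


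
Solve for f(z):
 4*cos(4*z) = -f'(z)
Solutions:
 f(z) = C1 - sin(4*z)


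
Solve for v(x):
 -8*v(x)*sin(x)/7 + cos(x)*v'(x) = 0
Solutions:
 v(x) = C1/cos(x)^(8/7)


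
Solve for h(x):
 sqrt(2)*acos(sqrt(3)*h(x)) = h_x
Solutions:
 Integral(1/acos(sqrt(3)*_y), (_y, h(x))) = C1 + sqrt(2)*x


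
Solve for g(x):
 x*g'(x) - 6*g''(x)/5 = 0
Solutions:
 g(x) = C1 + C2*erfi(sqrt(15)*x/6)


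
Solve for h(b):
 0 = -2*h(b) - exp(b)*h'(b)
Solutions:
 h(b) = C1*exp(2*exp(-b))


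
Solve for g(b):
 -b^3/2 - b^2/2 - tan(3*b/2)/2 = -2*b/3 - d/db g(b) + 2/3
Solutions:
 g(b) = C1 + b^4/8 + b^3/6 - b^2/3 + 2*b/3 - log(cos(3*b/2))/3


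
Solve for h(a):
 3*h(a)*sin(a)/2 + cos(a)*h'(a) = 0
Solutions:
 h(a) = C1*cos(a)^(3/2)


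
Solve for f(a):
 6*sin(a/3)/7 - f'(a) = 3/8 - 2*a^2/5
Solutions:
 f(a) = C1 + 2*a^3/15 - 3*a/8 - 18*cos(a/3)/7


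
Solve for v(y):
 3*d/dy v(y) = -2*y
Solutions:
 v(y) = C1 - y^2/3


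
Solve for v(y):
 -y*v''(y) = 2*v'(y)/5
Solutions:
 v(y) = C1 + C2*y^(3/5)


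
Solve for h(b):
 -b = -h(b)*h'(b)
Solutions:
 h(b) = -sqrt(C1 + b^2)
 h(b) = sqrt(C1 + b^2)


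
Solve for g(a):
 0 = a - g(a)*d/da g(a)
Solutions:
 g(a) = -sqrt(C1 + a^2)
 g(a) = sqrt(C1 + a^2)


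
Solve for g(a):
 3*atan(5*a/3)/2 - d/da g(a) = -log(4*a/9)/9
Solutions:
 g(a) = C1 + a*log(a)/9 + 3*a*atan(5*a/3)/2 - 2*a*log(3)/9 - a/9 + 2*a*log(2)/9 - 9*log(25*a^2 + 9)/20


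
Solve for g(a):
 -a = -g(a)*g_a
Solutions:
 g(a) = -sqrt(C1 + a^2)
 g(a) = sqrt(C1 + a^2)


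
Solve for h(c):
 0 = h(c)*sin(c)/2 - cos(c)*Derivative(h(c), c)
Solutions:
 h(c) = C1/sqrt(cos(c))


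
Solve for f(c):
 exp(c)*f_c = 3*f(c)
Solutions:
 f(c) = C1*exp(-3*exp(-c))


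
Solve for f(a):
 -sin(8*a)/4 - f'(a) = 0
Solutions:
 f(a) = C1 + cos(8*a)/32


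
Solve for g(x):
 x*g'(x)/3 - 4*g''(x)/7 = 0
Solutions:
 g(x) = C1 + C2*erfi(sqrt(42)*x/12)


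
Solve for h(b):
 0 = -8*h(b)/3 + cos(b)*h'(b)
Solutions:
 h(b) = C1*(sin(b) + 1)^(4/3)/(sin(b) - 1)^(4/3)


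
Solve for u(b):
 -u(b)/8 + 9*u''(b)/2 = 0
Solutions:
 u(b) = C1*exp(-b/6) + C2*exp(b/6)


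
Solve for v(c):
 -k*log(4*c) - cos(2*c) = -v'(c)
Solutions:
 v(c) = C1 + c*k*(log(c) - 1) + 2*c*k*log(2) + sin(2*c)/2


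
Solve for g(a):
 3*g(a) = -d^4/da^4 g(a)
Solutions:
 g(a) = (C1*sin(sqrt(2)*3^(1/4)*a/2) + C2*cos(sqrt(2)*3^(1/4)*a/2))*exp(-sqrt(2)*3^(1/4)*a/2) + (C3*sin(sqrt(2)*3^(1/4)*a/2) + C4*cos(sqrt(2)*3^(1/4)*a/2))*exp(sqrt(2)*3^(1/4)*a/2)


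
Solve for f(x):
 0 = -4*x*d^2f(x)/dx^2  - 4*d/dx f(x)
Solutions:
 f(x) = C1 + C2*log(x)


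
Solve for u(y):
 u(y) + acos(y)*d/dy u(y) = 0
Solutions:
 u(y) = C1*exp(-Integral(1/acos(y), y))


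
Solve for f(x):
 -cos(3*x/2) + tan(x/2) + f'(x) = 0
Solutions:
 f(x) = C1 + 2*log(cos(x/2)) + 2*sin(3*x/2)/3


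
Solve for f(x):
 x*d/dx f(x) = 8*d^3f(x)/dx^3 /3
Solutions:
 f(x) = C1 + Integral(C2*airyai(3^(1/3)*x/2) + C3*airybi(3^(1/3)*x/2), x)


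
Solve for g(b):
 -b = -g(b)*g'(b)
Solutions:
 g(b) = -sqrt(C1 + b^2)
 g(b) = sqrt(C1 + b^2)


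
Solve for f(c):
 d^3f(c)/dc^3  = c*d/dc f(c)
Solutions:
 f(c) = C1 + Integral(C2*airyai(c) + C3*airybi(c), c)


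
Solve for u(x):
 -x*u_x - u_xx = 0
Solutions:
 u(x) = C1 + C2*erf(sqrt(2)*x/2)


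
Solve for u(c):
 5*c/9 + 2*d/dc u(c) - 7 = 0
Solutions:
 u(c) = C1 - 5*c^2/36 + 7*c/2


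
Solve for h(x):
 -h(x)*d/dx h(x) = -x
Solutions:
 h(x) = -sqrt(C1 + x^2)
 h(x) = sqrt(C1 + x^2)


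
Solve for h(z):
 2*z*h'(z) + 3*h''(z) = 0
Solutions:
 h(z) = C1 + C2*erf(sqrt(3)*z/3)


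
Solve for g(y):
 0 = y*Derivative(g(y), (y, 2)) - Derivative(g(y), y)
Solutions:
 g(y) = C1 + C2*y^2


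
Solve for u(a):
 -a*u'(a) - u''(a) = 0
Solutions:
 u(a) = C1 + C2*erf(sqrt(2)*a/2)


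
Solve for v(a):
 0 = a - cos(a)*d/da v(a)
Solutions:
 v(a) = C1 + Integral(a/cos(a), a)


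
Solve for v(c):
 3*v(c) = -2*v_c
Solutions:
 v(c) = C1*exp(-3*c/2)


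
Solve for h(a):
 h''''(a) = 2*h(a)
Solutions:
 h(a) = C1*exp(-2^(1/4)*a) + C2*exp(2^(1/4)*a) + C3*sin(2^(1/4)*a) + C4*cos(2^(1/4)*a)


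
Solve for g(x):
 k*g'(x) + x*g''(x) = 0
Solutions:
 g(x) = C1 + x^(1 - re(k))*(C2*sin(log(x)*Abs(im(k))) + C3*cos(log(x)*im(k)))


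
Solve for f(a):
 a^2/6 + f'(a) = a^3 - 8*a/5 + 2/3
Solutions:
 f(a) = C1 + a^4/4 - a^3/18 - 4*a^2/5 + 2*a/3


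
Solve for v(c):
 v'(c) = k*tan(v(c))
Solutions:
 v(c) = pi - asin(C1*exp(c*k))
 v(c) = asin(C1*exp(c*k))


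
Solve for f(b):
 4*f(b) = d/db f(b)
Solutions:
 f(b) = C1*exp(4*b)


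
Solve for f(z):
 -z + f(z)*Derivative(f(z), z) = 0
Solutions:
 f(z) = -sqrt(C1 + z^2)
 f(z) = sqrt(C1 + z^2)


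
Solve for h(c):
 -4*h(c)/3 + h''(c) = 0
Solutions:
 h(c) = C1*exp(-2*sqrt(3)*c/3) + C2*exp(2*sqrt(3)*c/3)


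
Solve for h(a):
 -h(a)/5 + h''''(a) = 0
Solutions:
 h(a) = C1*exp(-5^(3/4)*a/5) + C2*exp(5^(3/4)*a/5) + C3*sin(5^(3/4)*a/5) + C4*cos(5^(3/4)*a/5)


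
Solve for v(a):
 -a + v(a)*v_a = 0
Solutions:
 v(a) = -sqrt(C1 + a^2)
 v(a) = sqrt(C1 + a^2)


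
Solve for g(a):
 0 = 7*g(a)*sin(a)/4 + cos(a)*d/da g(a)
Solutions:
 g(a) = C1*cos(a)^(7/4)


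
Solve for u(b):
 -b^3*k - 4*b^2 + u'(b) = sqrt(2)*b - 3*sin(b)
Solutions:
 u(b) = C1 + b^4*k/4 + 4*b^3/3 + sqrt(2)*b^2/2 + 3*cos(b)


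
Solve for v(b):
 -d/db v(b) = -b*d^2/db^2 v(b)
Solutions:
 v(b) = C1 + C2*b^2


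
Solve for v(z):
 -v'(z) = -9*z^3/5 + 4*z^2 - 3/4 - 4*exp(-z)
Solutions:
 v(z) = C1 + 9*z^4/20 - 4*z^3/3 + 3*z/4 - 4*exp(-z)


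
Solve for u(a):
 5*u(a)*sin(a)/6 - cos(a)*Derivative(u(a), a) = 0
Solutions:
 u(a) = C1/cos(a)^(5/6)


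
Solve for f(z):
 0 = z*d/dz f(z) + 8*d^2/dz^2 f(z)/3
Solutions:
 f(z) = C1 + C2*erf(sqrt(3)*z/4)


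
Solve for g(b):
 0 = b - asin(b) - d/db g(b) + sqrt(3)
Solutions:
 g(b) = C1 + b^2/2 - b*asin(b) + sqrt(3)*b - sqrt(1 - b^2)


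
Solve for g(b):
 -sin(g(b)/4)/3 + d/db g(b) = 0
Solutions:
 -b/3 + 2*log(cos(g(b)/4) - 1) - 2*log(cos(g(b)/4) + 1) = C1
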